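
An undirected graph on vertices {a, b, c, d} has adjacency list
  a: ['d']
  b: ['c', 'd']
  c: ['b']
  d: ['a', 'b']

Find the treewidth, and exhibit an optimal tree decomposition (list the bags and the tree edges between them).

Treewidth 1.
Bags: B1 = {a, d}  B2 = {b, d}  B3 = {b, c}
Tree: B1–B2, B2–B3

Every bag has size at most 2, so the width is 2 − 1 = 1 and tw(G) ≤ 1. Any graph with an edge has treewidth ≥ 1, and G has the edge d–a. The upper and lower bounds meet at 1, so that is the treewidth.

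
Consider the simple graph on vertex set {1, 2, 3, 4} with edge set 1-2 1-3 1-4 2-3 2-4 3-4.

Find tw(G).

A width-3 tree decomposition is:
Bags: B1 = {1, 2, 3, 4}
Tree: (single bag)
A single bag containing all 4 vertices is trivially a valid decomposition of width 3. For the lower bound, the 4 vertices {1, 2, 3, 4} are pairwise adjacent, and any tree decomposition puts a clique entirely inside one bag — forcing width ≥ 3. Therefore the treewidth is 3.

3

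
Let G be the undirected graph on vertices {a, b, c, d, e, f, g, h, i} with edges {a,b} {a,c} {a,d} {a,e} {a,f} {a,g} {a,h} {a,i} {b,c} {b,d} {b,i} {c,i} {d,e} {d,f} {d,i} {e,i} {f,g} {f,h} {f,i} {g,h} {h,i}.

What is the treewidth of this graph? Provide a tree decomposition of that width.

Every bag has size at most 4, so the width is 4 − 1 = 3 and tw(G) ≤ 3. For the lower bound, the 4 vertices {a, f, g, h} are pairwise adjacent, and any tree decomposition puts a clique entirely inside one bag — forcing width ≥ 3. Combining the bounds, tw(G) = 3.

Treewidth 3.
One optimal decomposition is:
Bags: B1 = {a, d, f, i}  B2 = {a, b, d, i}  B3 = {a, f, h, i}  B4 = {a, d, e, i}  B5 = {a, b, c, i}  B6 = {a, f, g, h}
Tree: B1–B2, B1–B3, B2–B4, B2–B5, B3–B6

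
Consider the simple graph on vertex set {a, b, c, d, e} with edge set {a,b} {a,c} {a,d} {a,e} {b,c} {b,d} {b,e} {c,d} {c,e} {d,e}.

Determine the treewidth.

A width-4 tree decomposition is:
Bags: B1 = {a, b, c, d, e}
Tree: (single bag)
With just one bag of size 5, the width is 5 − 1 = 4, so tw(G) ≤ 4. On the other hand G contains the 5-clique {a, b, c, d, e}. A clique must lie in a single bag of any decomposition, so no decomposition can have width below 4. Hence tw(G) = 4 exactly.

4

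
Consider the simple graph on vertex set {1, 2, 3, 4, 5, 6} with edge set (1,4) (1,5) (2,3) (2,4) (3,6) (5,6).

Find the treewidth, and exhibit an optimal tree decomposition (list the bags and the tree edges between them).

Treewidth 2.
Bags: B1 = {1, 2, 4}  B2 = {1, 2, 5}  B3 = {2, 5, 6}  B4 = {2, 3, 6}
Tree: B1–B2, B2–B3, B3–B4

Each bag holds 3 vertices, so the decomposition has width 2, which upper-bounds the treewidth. The edges 2–4–1–5–6–3–2 form a cycle, so G is not a tree and its treewidth is at least 2. Hence tw(G) = 2 exactly.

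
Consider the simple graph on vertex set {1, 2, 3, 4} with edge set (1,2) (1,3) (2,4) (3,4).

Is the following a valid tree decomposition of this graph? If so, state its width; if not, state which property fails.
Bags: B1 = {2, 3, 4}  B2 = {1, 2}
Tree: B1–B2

A tree decomposition must satisfy three properties: every vertex lies in some bag; for every edge, both endpoints lie together in some bag; and for every vertex, the bags containing it form a connected subtree. Here edge (3,1) lies in no bag, so the decomposition is invalid.

No — edge (3,1) lies in no bag.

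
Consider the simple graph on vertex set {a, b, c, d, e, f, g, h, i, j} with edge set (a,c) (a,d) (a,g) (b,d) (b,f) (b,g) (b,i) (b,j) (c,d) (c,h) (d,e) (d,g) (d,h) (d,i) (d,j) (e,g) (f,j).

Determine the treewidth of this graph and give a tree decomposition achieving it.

The largest bag has 3 vertices, giving width 2; this decomposition certifies tw(G) ≤ 2. On the other hand G contains the 3-clique {d, e, g}. A clique must lie in a single bag of any decomposition, so no decomposition can have width below 2. Hence tw(G) = 2 exactly.

Treewidth 2.
One optimal decomposition is:
Bags: B1 = {b, d, j}  B2 = {b, f, j}  B3 = {b, d, g}  B4 = {a, d, g}  B5 = {a, c, d}  B6 = {d, e, g}  B7 = {b, d, i}  B8 = {c, d, h}
Tree: B1–B2, B1–B3, B3–B4, B4–B5, B3–B6, B1–B7, B5–B8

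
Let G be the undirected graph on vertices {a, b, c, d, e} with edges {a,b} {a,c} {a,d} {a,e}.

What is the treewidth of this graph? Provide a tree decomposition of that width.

Treewidth 1.
Bags: B1 = {a, e}  B2 = {a, d}  B3 = {a, b}  B4 = {a, c}
Tree: B1–B2, B1–B3, B1–B4

Each bag holds 2 vertices, so the decomposition has width 1, which upper-bounds the treewidth. Any graph with an edge has treewidth ≥ 1, and G has the edge e–a. Combining the bounds, tw(G) = 1.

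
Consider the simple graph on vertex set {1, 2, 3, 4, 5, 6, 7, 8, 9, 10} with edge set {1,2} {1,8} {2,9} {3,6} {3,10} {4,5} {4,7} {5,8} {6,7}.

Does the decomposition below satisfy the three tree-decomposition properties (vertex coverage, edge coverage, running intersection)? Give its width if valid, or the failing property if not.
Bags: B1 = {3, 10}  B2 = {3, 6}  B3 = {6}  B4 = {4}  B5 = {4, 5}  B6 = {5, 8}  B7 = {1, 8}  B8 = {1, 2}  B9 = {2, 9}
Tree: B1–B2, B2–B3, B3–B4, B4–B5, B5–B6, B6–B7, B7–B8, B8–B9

No — vertex 7 appears in no bag.

A tree decomposition must satisfy three properties: every vertex lies in some bag; for every edge, both endpoints lie together in some bag; and for every vertex, the bags containing it form a connected subtree. Here vertex 7 appears in no bag, so the decomposition is invalid.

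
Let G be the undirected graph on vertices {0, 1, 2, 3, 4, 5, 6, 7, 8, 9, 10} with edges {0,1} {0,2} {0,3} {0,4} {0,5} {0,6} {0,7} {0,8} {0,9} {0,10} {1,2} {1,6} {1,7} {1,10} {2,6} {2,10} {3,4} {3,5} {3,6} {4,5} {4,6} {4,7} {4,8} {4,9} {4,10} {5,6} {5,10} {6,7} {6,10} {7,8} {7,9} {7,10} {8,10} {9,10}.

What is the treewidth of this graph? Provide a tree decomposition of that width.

Every bag has size at most 5, so the width is 5 − 1 = 4 and tw(G) ≤ 4. For the lower bound, the 5 vertices {0, 1, 2, 6, 10} are pairwise adjacent, and any tree decomposition puts a clique entirely inside one bag — forcing width ≥ 4. Hence tw(G) = 4 exactly.

Treewidth 4.
One optimal decomposition is:
Bags: B1 = {0, 4, 7, 9, 10}  B2 = {0, 4, 6, 7, 10}  B3 = {0, 1, 6, 7, 10}  B4 = {0, 4, 5, 6, 10}  B5 = {0, 3, 4, 5, 6}  B6 = {0, 4, 7, 8, 10}  B7 = {0, 1, 2, 6, 10}
Tree: B1–B2, B2–B3, B2–B4, B4–B5, B1–B6, B3–B7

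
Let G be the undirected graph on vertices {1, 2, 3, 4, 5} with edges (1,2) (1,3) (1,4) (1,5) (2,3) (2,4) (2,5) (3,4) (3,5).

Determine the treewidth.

3

A width-3 tree decomposition is:
Bags: B1 = {1, 2, 3, 5}  B2 = {1, 2, 3, 4}
Tree: B1–B2
The largest bag has 4 vertices, giving width 3; this decomposition certifies tw(G) ≤ 3. Conversely, {1, 2, 3, 4} is a clique of size 4, and the vertices of any clique must share a bag in every tree decomposition; so some bag has ≥ 4 vertices and tw(G) ≥ 3. Therefore the treewidth is 3.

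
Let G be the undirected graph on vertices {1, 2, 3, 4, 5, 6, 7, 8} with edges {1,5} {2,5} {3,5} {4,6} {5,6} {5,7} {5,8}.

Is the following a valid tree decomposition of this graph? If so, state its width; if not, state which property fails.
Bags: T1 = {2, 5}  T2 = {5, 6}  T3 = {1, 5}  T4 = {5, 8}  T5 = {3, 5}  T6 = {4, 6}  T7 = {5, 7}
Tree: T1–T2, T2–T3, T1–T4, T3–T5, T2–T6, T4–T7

Yes; width 1.

Every vertex of G appears in some bag (union = {1, 2, 3, 4, 5, 6, 7, 8}); every edge is covered by a bag; and for each vertex v the set of bags containing v is connected in the bag tree. The decomposition is therefore valid. The largest bag has 2 vertices, so the width is 1.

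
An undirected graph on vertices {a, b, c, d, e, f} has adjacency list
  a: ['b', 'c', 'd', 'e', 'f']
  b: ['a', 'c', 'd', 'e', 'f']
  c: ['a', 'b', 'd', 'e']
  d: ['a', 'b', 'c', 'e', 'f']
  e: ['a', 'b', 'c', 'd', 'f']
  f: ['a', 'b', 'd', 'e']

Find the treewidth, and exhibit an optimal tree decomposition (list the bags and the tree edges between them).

The largest bag has 5 vertices, giving width 4; this decomposition certifies tw(G) ≤ 4. On the other hand G contains the 5-clique {a, b, c, d, e}. A clique must lie in a single bag of any decomposition, so no decomposition can have width below 4. The upper and lower bounds meet at 4, so that is the treewidth.

Treewidth 4.
Bags: B1 = {a, b, d, e, f}  B2 = {a, b, c, d, e}
Tree: B1–B2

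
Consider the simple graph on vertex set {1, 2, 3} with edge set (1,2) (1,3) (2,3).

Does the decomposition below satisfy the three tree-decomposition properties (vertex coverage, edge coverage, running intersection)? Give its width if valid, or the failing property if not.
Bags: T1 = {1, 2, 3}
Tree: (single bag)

Yes; width 2.

Every vertex of G appears in some bag (union = {1, 2, 3}); every edge is covered by a bag; and for each vertex v the set of bags containing v is connected in the bag tree. The decomposition is therefore valid. The largest bag has 3 vertices, so the width is 2.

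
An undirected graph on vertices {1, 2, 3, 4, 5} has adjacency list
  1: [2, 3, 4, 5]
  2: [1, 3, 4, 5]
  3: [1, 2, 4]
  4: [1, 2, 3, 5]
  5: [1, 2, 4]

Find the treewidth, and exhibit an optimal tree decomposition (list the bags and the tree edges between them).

Treewidth 3.
One optimal decomposition is:
Bags: B1 = {1, 2, 3, 4}  B2 = {1, 2, 4, 5}
Tree: B1–B2

Each bag holds 4 vertices, so the decomposition has width 3, which upper-bounds the treewidth. For the lower bound, the 4 vertices {1, 2, 3, 4} are pairwise adjacent, and any tree decomposition puts a clique entirely inside one bag — forcing width ≥ 3. Therefore the treewidth is 3.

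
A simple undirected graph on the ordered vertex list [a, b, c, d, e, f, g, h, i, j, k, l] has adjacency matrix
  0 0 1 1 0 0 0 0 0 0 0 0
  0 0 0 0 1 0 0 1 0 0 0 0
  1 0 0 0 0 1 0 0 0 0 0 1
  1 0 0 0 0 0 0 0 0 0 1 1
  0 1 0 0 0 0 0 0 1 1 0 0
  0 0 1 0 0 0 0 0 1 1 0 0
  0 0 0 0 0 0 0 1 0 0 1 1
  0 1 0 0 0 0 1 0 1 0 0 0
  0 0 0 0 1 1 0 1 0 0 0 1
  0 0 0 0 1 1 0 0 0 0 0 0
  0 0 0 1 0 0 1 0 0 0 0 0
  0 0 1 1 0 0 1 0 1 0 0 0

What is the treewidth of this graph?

3

A width-3 tree decomposition is:
Bags: B1 = {b, e, h, j}  B2 = {e, h, i, j}  B3 = {f, h, i, j}  B4 = {f, g, h, i}  B5 = {f, g, i, l}  B6 = {c, f, g, l}  B7 = {c, g, k, l}  B8 = {c, d, k, l}  B9 = {a, c, d, k}
Tree: B1–B2, B2–B3, B3–B4, B4–B5, B5–B6, B6–B7, B7–B8, B8–B9
Every bag has size at most 4, so the width is 4 − 1 = 3 and tw(G) ≤ 3. For the lower bound: the 4 vertex sets {b,e,j}, {h}, {i}, {c,f,g,l} are disjoint, each induces a connected subgraph, and every pair is joined by at least one edge of G. Contracting each set to a single vertex therefore yields K_{4} as a minor, and since treewidth is minor-monotone, tw(G) ≥ tw(K_{4}) = 3. The upper and lower bounds meet at 3, so that is the treewidth.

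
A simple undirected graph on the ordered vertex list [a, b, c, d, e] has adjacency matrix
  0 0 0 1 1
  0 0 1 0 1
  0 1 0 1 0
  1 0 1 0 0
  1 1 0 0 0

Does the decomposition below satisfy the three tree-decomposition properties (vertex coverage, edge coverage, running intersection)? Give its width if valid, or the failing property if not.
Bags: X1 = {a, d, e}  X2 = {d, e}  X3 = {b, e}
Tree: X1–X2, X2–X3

A tree decomposition must satisfy three properties: every vertex lies in some bag; for every edge, both endpoints lie together in some bag; and for every vertex, the bags containing it form a connected subtree. Here vertex c appears in no bag, so the decomposition is invalid.

No — vertex c appears in no bag.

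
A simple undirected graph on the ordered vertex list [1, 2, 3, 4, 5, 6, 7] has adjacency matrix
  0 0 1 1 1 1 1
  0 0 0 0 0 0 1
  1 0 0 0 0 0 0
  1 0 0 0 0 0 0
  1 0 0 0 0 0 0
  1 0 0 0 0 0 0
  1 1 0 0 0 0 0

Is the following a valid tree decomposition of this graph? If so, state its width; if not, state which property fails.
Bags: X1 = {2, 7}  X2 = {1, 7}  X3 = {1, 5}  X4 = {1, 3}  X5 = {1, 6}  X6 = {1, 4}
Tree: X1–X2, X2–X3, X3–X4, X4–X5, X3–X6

Yes; width 1.

Vertex coverage: the bags together contain {1, 2, 3, 4, 5, 6, 7}, the full vertex set. Edge coverage: each edge of G has both endpoints in at least one bag. Running intersection: for every vertex, the bags containing it form a connected subtree. All three properties hold, so this is a valid tree decomposition of width max|bag| − 1 = 1, and hence tw(G) ≤ 1.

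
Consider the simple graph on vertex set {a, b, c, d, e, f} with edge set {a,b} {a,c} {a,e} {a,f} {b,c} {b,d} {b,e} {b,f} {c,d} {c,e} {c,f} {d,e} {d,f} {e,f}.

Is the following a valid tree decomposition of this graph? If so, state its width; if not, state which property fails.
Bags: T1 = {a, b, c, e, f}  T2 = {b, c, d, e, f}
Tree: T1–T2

Yes; width 4.

Vertex coverage: the bags together contain {a, b, c, d, e, f}, the full vertex set. Edge coverage: each edge of G has both endpoints in at least one bag. Running intersection: for every vertex, the bags containing it form a connected subtree. All three properties hold, so this is a valid tree decomposition of width max|bag| − 1 = 4, and hence tw(G) ≤ 4.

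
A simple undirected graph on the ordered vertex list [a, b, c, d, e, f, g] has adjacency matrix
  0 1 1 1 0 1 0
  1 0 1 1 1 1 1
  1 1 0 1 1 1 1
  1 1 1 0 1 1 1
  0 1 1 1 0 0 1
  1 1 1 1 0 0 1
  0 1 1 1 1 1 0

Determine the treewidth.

4

A width-4 tree decomposition is:
Bags: B1 = {a, b, c, d, f}  B2 = {b, c, d, f, g}  B3 = {b, c, d, e, g}
Tree: B1–B2, B2–B3
Every bag has size at most 5, so the width is 5 − 1 = 4 and tw(G) ≤ 4. On the other hand G contains the 5-clique {b, c, d, e, g}. A clique must lie in a single bag of any decomposition, so no decomposition can have width below 4. The upper and lower bounds meet at 4, so that is the treewidth.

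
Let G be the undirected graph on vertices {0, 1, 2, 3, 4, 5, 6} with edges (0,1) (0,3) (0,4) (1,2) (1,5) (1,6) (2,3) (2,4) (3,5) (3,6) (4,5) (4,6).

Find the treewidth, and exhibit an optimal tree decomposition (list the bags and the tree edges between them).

Each bag holds 4 vertices, so the decomposition has width 3, which upper-bounds the treewidth. For the lower bound: the 4 vertex sets {1,2}, {4,5}, {3}, {6} are disjoint, each induces a connected subgraph, and every pair is joined by at least one edge of G. Contracting each set to a single vertex therefore yields K_{4} as a minor, and since treewidth is minor-monotone, tw(G) ≥ tw(K_{4}) = 3. Therefore the treewidth is 3.

Treewidth 3.
Bags: B1 = {1, 2, 3, 4}  B2 = {1, 3, 4, 5}  B3 = {1, 3, 4, 6}  B4 = {0, 1, 3, 4}
Tree: B1–B2, B2–B3, B3–B4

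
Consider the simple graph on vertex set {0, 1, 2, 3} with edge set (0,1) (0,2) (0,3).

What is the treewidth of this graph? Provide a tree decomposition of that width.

Each bag holds 2 vertices, so the decomposition has width 1, which upper-bounds the treewidth. G has an edge, so its treewidth is at least 1. The upper and lower bounds meet at 1, so that is the treewidth.

Treewidth 1.
One such decomposition:
Bags: B1 = {0, 2}  B2 = {0, 3}  B3 = {0, 1}
Tree: B1–B2, B2–B3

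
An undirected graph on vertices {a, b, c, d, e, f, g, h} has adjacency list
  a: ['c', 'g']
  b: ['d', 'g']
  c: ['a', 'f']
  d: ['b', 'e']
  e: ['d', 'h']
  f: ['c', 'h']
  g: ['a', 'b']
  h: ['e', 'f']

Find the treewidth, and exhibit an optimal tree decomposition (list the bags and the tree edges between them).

Every bag has size at most 3, so the width is 3 − 1 = 2 and tw(G) ≤ 2. The edges h–f–c–a–g–b–d–e–h form a cycle, so G is not a tree and its treewidth is at least 2. The upper and lower bounds meet at 2, so that is the treewidth.

Treewidth 2.
Bags: B1 = {c, f, h}  B2 = {a, c, h}  B3 = {a, g, h}  B4 = {b, g, h}  B5 = {b, d, h}  B6 = {d, e, h}
Tree: B1–B2, B2–B3, B3–B4, B4–B5, B5–B6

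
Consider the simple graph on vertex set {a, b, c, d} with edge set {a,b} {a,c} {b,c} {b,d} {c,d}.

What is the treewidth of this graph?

2

A width-2 tree decomposition is:
Bags: B1 = {a, b, c}  B2 = {b, c, d}
Tree: B1–B2
The largest bag has 3 vertices, giving width 2; this decomposition certifies tw(G) ≤ 2. For the lower bound, the 3 vertices {b, c, d} are pairwise adjacent, and any tree decomposition puts a clique entirely inside one bag — forcing width ≥ 2. Combining the bounds, tw(G) = 2.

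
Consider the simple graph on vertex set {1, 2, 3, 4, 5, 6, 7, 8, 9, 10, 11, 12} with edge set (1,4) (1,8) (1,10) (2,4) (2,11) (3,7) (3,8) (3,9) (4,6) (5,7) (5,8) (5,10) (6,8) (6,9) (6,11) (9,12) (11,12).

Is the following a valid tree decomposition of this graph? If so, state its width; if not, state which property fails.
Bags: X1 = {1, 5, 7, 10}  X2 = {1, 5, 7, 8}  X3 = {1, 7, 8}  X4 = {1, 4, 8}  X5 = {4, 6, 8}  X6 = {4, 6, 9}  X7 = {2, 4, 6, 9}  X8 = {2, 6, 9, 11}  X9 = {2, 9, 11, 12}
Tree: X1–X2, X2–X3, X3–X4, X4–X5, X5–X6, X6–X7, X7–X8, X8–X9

A tree decomposition must satisfy three properties: every vertex lies in some bag; for every edge, both endpoints lie together in some bag; and for every vertex, the bags containing it form a connected subtree. Here vertex 3 appears in no bag, so the decomposition is invalid.

No — vertex 3 appears in no bag.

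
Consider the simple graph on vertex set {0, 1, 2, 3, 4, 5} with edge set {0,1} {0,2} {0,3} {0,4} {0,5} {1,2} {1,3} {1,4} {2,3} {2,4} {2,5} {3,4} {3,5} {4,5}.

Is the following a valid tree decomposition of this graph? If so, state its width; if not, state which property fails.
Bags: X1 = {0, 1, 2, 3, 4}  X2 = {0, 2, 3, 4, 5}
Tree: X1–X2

Yes; width 4.

Every vertex of G appears in some bag (union = {0, 1, 2, 3, 4, 5}); every edge is covered by a bag; and for each vertex v the set of bags containing v is connected in the bag tree. The decomposition is therefore valid. The largest bag has 5 vertices, so the width is 4.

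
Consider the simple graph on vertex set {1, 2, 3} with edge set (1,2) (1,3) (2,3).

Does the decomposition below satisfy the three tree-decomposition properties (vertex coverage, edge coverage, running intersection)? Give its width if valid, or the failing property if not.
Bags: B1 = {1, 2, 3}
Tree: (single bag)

Vertex coverage: the bags together contain {1, 2, 3}, the full vertex set. Edge coverage: each edge of G has both endpoints in at least one bag. Running intersection: for every vertex, the bags containing it form a connected subtree. All three properties hold, so this is a valid tree decomposition of width max|bag| − 1 = 2, and hence tw(G) ≤ 2.

Yes; width 2.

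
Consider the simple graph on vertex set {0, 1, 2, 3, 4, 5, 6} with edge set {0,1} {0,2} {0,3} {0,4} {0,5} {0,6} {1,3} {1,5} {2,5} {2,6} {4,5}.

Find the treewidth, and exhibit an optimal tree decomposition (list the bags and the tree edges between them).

Treewidth 2.
One optimal decomposition is:
Bags: B1 = {0, 2, 5}  B2 = {0, 4, 5}  B3 = {0, 2, 6}  B4 = {0, 1, 5}  B5 = {0, 1, 3}
Tree: B1–B2, B1–B3, B2–B4, B4–B5

The largest bag has 3 vertices, giving width 2; this decomposition certifies tw(G) ≤ 2. Conversely, {0, 1, 3} is a clique of size 3, and the vertices of any clique must share a bag in every tree decomposition; so some bag has ≥ 3 vertices and tw(G) ≥ 2. Combining the bounds, tw(G) = 2.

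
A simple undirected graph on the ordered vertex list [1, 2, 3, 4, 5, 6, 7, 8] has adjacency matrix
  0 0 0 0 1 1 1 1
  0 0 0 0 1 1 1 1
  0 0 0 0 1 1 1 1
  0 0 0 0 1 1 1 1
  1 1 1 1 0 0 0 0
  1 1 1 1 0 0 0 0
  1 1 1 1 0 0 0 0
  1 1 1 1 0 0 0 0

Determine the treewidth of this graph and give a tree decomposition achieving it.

Every bag has size at most 5, so the width is 5 − 1 = 4 and tw(G) ≤ 4. For the lower bound: the 5 vertex sets {1,6}, {3,5}, {2,8}, {7}, {4} are disjoint, each induces a connected subgraph, and every pair is joined by at least one edge of G. Contracting each set to a single vertex therefore yields K_{5} as a minor, and since treewidth is minor-monotone, tw(G) ≥ tw(K_{5}) = 4. Combining the bounds, tw(G) = 4.

Treewidth 4.
One such decomposition:
Bags: B1 = {1, 5, 6, 7, 8}  B2 = {3, 5, 6, 7, 8}  B3 = {2, 5, 6, 7, 8}  B4 = {4, 5, 6, 7, 8}
Tree: B1–B2, B2–B3, B3–B4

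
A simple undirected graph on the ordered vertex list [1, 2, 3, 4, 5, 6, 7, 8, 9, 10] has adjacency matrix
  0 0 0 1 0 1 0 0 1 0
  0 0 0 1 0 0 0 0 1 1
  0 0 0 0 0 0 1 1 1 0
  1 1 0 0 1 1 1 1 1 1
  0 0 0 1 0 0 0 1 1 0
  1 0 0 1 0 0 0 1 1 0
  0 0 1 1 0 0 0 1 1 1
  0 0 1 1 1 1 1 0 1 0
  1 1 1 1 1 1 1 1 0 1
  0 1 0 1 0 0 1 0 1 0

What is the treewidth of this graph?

A width-3 tree decomposition is:
Bags: B1 = {3, 7, 8, 9}  B2 = {4, 7, 8, 9}  B3 = {4, 6, 8, 9}  B4 = {4, 7, 9, 10}  B5 = {4, 5, 8, 9}  B6 = {2, 4, 9, 10}  B7 = {1, 4, 6, 9}
Tree: B1–B2, B2–B3, B2–B4, B2–B5, B4–B6, B3–B7
Every bag has size at most 4, so the width is 4 − 1 = 3 and tw(G) ≤ 3. On the other hand G contains the 4-clique {3, 7, 8, 9}. A clique must lie in a single bag of any decomposition, so no decomposition can have width below 3. The upper and lower bounds meet at 3, so that is the treewidth.

3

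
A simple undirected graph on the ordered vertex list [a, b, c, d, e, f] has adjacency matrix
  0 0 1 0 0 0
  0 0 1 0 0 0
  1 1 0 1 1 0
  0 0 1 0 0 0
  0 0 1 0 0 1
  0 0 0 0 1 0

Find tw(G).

1

A width-1 tree decomposition is:
Bags: B1 = {c, e}  B2 = {e, f}  B3 = {a, c}  B4 = {b, c}  B5 = {c, d}
Tree: B1–B2, B1–B3, B3–B4, B1–B5
Every bag has size at most 2, so the width is 2 − 1 = 1 and tw(G) ≤ 1. G has an edge, so its treewidth is at least 1. Combining the bounds, tw(G) = 1.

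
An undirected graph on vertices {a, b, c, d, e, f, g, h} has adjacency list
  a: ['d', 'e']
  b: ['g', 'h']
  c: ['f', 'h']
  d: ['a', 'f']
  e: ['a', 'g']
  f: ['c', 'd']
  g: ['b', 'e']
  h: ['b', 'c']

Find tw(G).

A width-2 tree decomposition is:
Bags: B1 = {c, f, h}  B2 = {d, f, h}  B3 = {a, d, h}  B4 = {a, e, h}  B5 = {e, g, h}  B6 = {b, g, h}
Tree: B1–B2, B2–B3, B3–B4, B4–B5, B5–B6
Every bag has size at most 3, so the width is 3 − 1 = 2 and tw(G) ≤ 2. The edges h–c–f–d–a–e–g–b–h form a cycle, so G is not a tree and its treewidth is at least 2. Combining the bounds, tw(G) = 2.

2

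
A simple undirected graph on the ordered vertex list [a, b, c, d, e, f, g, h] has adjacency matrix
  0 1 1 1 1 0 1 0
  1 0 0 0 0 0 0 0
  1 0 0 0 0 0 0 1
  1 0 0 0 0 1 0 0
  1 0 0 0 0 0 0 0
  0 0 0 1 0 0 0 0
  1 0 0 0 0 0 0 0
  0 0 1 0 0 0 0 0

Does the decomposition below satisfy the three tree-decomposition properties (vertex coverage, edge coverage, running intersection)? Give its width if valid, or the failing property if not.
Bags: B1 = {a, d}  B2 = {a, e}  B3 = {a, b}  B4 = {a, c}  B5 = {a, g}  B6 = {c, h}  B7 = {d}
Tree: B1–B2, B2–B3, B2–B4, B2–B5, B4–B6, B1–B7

No — vertex f appears in no bag.

A tree decomposition must satisfy three properties: every vertex lies in some bag; for every edge, both endpoints lie together in some bag; and for every vertex, the bags containing it form a connected subtree. Here vertex f appears in no bag, so the decomposition is invalid.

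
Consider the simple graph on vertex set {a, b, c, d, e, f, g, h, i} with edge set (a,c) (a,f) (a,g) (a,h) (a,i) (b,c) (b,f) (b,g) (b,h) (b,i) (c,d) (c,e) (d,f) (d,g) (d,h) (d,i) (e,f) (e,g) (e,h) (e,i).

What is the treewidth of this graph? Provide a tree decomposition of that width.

Treewidth 4.
One optimal decomposition is:
Bags: B1 = {a, b, d, e, i}  B2 = {a, b, d, e, f}  B3 = {a, b, d, e, g}  B4 = {a, b, d, e, h}  B5 = {a, b, c, d, e}
Tree: B1–B2, B2–B3, B3–B4, B4–B5

Every bag has size at most 5, so the width is 5 − 1 = 4 and tw(G) ≤ 4. For the lower bound: the 5 vertex sets {e,i}, {a,f}, {d,g}, {b}, {h} are disjoint, each induces a connected subgraph, and every pair is joined by at least one edge of G. Contracting each set to a single vertex therefore yields K_{5} as a minor, and since treewidth is minor-monotone, tw(G) ≥ tw(K_{5}) = 4. Hence tw(G) = 4 exactly.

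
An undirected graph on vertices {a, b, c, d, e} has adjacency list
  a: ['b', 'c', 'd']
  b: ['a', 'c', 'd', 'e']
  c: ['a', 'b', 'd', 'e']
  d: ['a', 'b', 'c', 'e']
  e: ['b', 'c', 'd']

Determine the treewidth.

A width-3 tree decomposition is:
Bags: B1 = {a, b, c, d}  B2 = {b, c, d, e}
Tree: B1–B2
Every bag has size at most 4, so the width is 4 − 1 = 3 and tw(G) ≤ 3. Conversely, {b, c, d, e} is a clique of size 4, and the vertices of any clique must share a bag in every tree decomposition; so some bag has ≥ 4 vertices and tw(G) ≥ 3. Combining the bounds, tw(G) = 3.

3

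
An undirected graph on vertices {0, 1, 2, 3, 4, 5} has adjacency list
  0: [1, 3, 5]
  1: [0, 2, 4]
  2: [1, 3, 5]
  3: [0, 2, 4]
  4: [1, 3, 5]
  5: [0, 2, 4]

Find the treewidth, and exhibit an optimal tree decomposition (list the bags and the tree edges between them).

Every bag has size at most 4, so the width is 4 − 1 = 3 and tw(G) ≤ 3. For the lower bound: the 4 vertex sets {1,2}, {0,5}, {4}, {3} are disjoint, each induces a connected subgraph, and every pair is joined by at least one edge of G. Contracting each set to a single vertex therefore yields K_{4} as a minor, and since treewidth is minor-monotone, tw(G) ≥ tw(K_{4}) = 3. Combining the bounds, tw(G) = 3.

Treewidth 3.
One such decomposition:
Bags: B1 = {0, 1, 2, 4}  B2 = {0, 2, 4, 5}  B3 = {0, 2, 3, 4}
Tree: B1–B2, B2–B3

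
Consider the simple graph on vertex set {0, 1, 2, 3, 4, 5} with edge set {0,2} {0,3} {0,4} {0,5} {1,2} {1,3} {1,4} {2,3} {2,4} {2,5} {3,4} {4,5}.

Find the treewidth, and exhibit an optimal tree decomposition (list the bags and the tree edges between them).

Treewidth 3.
One optimal decomposition is:
Bags: B1 = {0, 2, 3, 4}  B2 = {0, 2, 4, 5}  B3 = {1, 2, 3, 4}
Tree: B1–B2, B1–B3

The largest bag has 4 vertices, giving width 3; this decomposition certifies tw(G) ≤ 3. For the lower bound, the 4 vertices {0, 2, 3, 4} are pairwise adjacent, and any tree decomposition puts a clique entirely inside one bag — forcing width ≥ 3. Hence tw(G) = 3 exactly.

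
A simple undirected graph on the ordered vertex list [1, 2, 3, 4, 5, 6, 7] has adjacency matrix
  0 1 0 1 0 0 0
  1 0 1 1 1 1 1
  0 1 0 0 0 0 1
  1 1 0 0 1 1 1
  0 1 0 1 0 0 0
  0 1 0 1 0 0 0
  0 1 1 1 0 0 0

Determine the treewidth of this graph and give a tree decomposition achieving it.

Treewidth 2.
One optimal decomposition is:
Bags: B1 = {2, 4, 5}  B2 = {2, 4, 7}  B3 = {2, 3, 7}  B4 = {2, 4, 6}  B5 = {1, 2, 4}
Tree: B1–B2, B2–B3, B2–B4, B4–B5

Every bag has size at most 3, so the width is 3 − 1 = 2 and tw(G) ≤ 2. Conversely, {2, 3, 7} is a clique of size 3, and the vertices of any clique must share a bag in every tree decomposition; so some bag has ≥ 3 vertices and tw(G) ≥ 2. Hence tw(G) = 2 exactly.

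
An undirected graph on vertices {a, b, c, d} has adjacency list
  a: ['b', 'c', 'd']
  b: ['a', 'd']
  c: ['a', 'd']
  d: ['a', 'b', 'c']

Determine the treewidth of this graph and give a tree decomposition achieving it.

Treewidth 2.
Bags: B1 = {a, b, d}  B2 = {a, c, d}
Tree: B1–B2

Every bag has size at most 3, so the width is 3 − 1 = 2 and tw(G) ≤ 2. On the other hand G contains the 3-clique {a, c, d}. A clique must lie in a single bag of any decomposition, so no decomposition can have width below 2. The upper and lower bounds meet at 2, so that is the treewidth.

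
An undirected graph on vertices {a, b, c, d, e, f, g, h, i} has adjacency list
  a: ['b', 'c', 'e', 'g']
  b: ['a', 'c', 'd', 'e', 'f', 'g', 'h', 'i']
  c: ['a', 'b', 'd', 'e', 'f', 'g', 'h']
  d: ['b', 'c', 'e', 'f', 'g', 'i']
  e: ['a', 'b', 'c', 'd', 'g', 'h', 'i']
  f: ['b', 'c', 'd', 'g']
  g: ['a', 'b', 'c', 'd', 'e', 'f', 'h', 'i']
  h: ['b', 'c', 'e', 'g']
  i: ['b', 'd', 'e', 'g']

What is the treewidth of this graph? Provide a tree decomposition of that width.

Treewidth 4.
Bags: B1 = {a, b, c, e, g}  B2 = {b, c, d, e, g}  B3 = {b, c, d, f, g}  B4 = {b, c, e, g, h}  B5 = {b, d, e, g, i}
Tree: B1–B2, B2–B3, B1–B4, B2–B5

Each bag holds 5 vertices, so the decomposition has width 4, which upper-bounds the treewidth. On the other hand G contains the 5-clique {b, c, d, e, g}. A clique must lie in a single bag of any decomposition, so no decomposition can have width below 4. Combining the bounds, tw(G) = 4.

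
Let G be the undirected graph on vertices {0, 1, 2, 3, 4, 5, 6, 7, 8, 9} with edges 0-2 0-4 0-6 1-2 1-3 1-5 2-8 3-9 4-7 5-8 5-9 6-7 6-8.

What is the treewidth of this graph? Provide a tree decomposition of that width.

Treewidth 2.
One such decomposition:
Bags: B1 = {3, 5, 9}  B2 = {1, 3, 5}  B3 = {1, 5, 8}  B4 = {1, 2, 8}  B5 = {2, 6, 8}  B6 = {0, 2, 6}  B7 = {0, 6, 7}  B8 = {0, 4, 7}
Tree: B1–B2, B2–B3, B3–B4, B4–B5, B5–B6, B6–B7, B7–B8

Each bag holds 3 vertices, so the decomposition has width 2, which upper-bounds the treewidth. For the lower bound, G contains the cycle 9–3–1–5–9, so G is not a forest; only forests have treewidth ≤ 1, hence tw(G) ≥ 2. Hence tw(G) = 2 exactly.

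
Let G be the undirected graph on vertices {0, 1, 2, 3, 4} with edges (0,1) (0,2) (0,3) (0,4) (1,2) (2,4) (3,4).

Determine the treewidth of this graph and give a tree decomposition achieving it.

Treewidth 2.
One such decomposition:
Bags: B1 = {0, 2, 4}  B2 = {0, 1, 2}  B3 = {0, 3, 4}
Tree: B1–B2, B1–B3

The largest bag has 3 vertices, giving width 2; this decomposition certifies tw(G) ≤ 2. Conversely, {0, 1, 2} is a clique of size 3, and the vertices of any clique must share a bag in every tree decomposition; so some bag has ≥ 3 vertices and tw(G) ≥ 2. Therefore the treewidth is 2.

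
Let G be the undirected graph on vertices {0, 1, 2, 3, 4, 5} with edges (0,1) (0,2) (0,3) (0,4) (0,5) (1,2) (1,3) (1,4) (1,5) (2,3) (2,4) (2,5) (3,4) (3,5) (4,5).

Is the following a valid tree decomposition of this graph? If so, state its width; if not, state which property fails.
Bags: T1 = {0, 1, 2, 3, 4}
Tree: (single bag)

A tree decomposition must satisfy three properties: every vertex lies in some bag; for every edge, both endpoints lie together in some bag; and for every vertex, the bags containing it form a connected subtree. Here vertex 5 appears in no bag, so the decomposition is invalid.

No — vertex 5 appears in no bag.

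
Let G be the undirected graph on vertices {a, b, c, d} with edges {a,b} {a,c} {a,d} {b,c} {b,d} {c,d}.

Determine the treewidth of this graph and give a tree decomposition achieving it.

Treewidth 3.
One such decomposition:
Bags: B1 = {a, b, c, d}
Tree: (single bag)

A single bag containing all 4 vertices is trivially a valid decomposition of width 3. For the lower bound, the 4 vertices {a, b, c, d} are pairwise adjacent, and any tree decomposition puts a clique entirely inside one bag — forcing width ≥ 3. Therefore the treewidth is 3.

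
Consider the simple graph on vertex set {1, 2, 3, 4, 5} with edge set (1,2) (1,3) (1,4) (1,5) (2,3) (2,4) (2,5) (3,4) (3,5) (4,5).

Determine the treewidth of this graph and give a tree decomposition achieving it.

With just one bag of size 5, the width is 5 − 1 = 4, so tw(G) ≤ 4. Conversely, {1, 2, 3, 4, 5} is a clique of size 5, and the vertices of any clique must share a bag in every tree decomposition; so some bag has ≥ 5 vertices and tw(G) ≥ 4. Combining the bounds, tw(G) = 4.

Treewidth 4.
One such decomposition:
Bags: B1 = {1, 2, 3, 4, 5}
Tree: (single bag)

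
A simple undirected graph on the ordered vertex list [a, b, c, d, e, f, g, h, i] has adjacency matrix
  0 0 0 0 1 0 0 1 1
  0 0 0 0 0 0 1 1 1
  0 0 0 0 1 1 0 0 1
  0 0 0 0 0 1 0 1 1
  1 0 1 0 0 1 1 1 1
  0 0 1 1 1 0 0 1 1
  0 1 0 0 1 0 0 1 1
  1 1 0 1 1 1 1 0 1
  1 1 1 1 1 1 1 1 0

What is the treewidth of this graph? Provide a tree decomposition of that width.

Every bag has size at most 4, so the width is 4 − 1 = 3 and tw(G) ≤ 3. For the lower bound, the 4 vertices {d, f, h, i} are pairwise adjacent, and any tree decomposition puts a clique entirely inside one bag — forcing width ≥ 3. The upper and lower bounds meet at 3, so that is the treewidth.

Treewidth 3.
Bags: B1 = {a, e, h, i}  B2 = {e, g, h, i}  B3 = {b, g, h, i}  B4 = {e, f, h, i}  B5 = {d, f, h, i}  B6 = {c, e, f, i}
Tree: B1–B2, B2–B3, B1–B4, B4–B5, B4–B6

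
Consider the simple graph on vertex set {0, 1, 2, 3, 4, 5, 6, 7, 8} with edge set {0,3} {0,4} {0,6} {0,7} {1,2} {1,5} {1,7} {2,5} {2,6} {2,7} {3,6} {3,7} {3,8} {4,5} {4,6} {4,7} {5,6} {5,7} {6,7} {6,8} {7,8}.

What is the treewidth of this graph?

3

A width-3 tree decomposition is:
Bags: B1 = {4, 5, 6, 7}  B2 = {2, 5, 6, 7}  B3 = {0, 4, 6, 7}  B4 = {0, 3, 6, 7}  B5 = {1, 2, 5, 7}  B6 = {3, 6, 7, 8}
Tree: B1–B2, B1–B3, B3–B4, B2–B5, B4–B6
Each bag holds 4 vertices, so the decomposition has width 3, which upper-bounds the treewidth. For the lower bound, the 4 vertices {1, 2, 5, 7} are pairwise adjacent, and any tree decomposition puts a clique entirely inside one bag — forcing width ≥ 3. Hence tw(G) = 3 exactly.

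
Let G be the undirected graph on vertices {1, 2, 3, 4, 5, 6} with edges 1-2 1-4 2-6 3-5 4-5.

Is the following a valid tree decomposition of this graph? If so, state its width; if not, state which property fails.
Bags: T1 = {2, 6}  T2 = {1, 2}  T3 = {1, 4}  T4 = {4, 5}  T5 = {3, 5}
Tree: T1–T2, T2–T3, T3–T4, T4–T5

Checking the three conditions: (i) the bags cover all of {1, 2, 3, 4, 5, 6}; (ii) for each edge, some bag contains both endpoints; (iii) the bags containing any fixed vertex form a subtree. All hold, so the decomposition is valid with width 2 − 1 = 1.

Yes; width 1.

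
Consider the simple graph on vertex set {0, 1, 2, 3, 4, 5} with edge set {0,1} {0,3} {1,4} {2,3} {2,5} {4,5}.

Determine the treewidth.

2

A width-2 tree decomposition is:
Bags: B1 = {2, 3, 5}  B2 = {3, 4, 5}  B3 = {1, 3, 4}  B4 = {0, 1, 3}
Tree: B1–B2, B2–B3, B3–B4
The largest bag has 3 vertices, giving width 2; this decomposition certifies tw(G) ≤ 2. Since 3–2–5–4–1–0–3 is a cycle in G, G is not acyclic. Forests are exactly the graphs of treewidth ≤ 1, so tw(G) ≥ 2. Combining the bounds, tw(G) = 2.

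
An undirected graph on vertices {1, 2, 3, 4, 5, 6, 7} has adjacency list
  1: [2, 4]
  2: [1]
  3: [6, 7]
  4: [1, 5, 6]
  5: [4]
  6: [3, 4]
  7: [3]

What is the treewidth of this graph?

1

A width-1 tree decomposition is:
Bags: B1 = {3, 6}  B2 = {4, 6}  B3 = {4, 5}  B4 = {1, 4}  B5 = {1, 2}  B6 = {3, 7}
Tree: B1–B2, B2–B3, B3–B4, B4–B5, B1–B6
Each bag holds 2 vertices, so the decomposition has width 1, which upper-bounds the treewidth. Any graph with an edge has treewidth ≥ 1, and G has the edge 6–3. Therefore the treewidth is 1.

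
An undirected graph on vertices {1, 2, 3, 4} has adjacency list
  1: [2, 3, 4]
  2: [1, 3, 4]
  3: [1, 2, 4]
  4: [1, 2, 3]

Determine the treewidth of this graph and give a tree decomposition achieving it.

With just one bag of size 4, the width is 4 − 1 = 3, so tw(G) ≤ 3. On the other hand G contains the 4-clique {1, 2, 3, 4}. A clique must lie in a single bag of any decomposition, so no decomposition can have width below 3. Therefore the treewidth is 3.

Treewidth 3.
One such decomposition:
Bags: B1 = {1, 2, 3, 4}
Tree: (single bag)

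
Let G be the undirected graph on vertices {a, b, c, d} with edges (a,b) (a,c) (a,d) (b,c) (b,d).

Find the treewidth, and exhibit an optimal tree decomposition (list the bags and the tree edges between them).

Each bag holds 3 vertices, so the decomposition has width 2, which upper-bounds the treewidth. On the other hand G contains the 3-clique {a, b, d}. A clique must lie in a single bag of any decomposition, so no decomposition can have width below 2. Hence tw(G) = 2 exactly.

Treewidth 2.
One such decomposition:
Bags: B1 = {a, b, d}  B2 = {a, b, c}
Tree: B1–B2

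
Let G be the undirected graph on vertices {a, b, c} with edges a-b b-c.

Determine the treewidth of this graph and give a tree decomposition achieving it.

Treewidth 1.
One optimal decomposition is:
Bags: B1 = {b, c}  B2 = {a, b}
Tree: B1–B2

The largest bag has 2 vertices, giving width 1; this decomposition certifies tw(G) ≤ 1. G has an edge, so its treewidth is at least 1. Combining the bounds, tw(G) = 1.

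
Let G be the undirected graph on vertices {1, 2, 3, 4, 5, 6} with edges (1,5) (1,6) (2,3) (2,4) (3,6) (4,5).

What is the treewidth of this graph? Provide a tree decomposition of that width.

Treewidth 2.
One such decomposition:
Bags: B1 = {2, 3, 6}  B2 = {2, 4, 6}  B3 = {4, 5, 6}  B4 = {1, 5, 6}
Tree: B1–B2, B2–B3, B3–B4

Every bag has size at most 3, so the width is 3 − 1 = 2 and tw(G) ≤ 2. The edges 6–3–2–4–5–1–6 form a cycle, so G is not a tree and its treewidth is at least 2. Combining the bounds, tw(G) = 2.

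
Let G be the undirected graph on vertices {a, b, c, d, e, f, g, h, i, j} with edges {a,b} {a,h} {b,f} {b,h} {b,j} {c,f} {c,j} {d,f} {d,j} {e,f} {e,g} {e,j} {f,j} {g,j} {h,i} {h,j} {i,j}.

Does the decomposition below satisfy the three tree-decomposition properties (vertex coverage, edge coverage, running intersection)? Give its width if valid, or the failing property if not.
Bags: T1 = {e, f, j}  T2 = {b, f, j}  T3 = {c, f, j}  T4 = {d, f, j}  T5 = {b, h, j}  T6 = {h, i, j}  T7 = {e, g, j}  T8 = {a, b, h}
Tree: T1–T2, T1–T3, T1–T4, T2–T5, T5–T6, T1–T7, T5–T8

Vertex coverage: the bags together contain {a, b, c, d, e, f, g, h, i, j}, the full vertex set. Edge coverage: each edge of G has both endpoints in at least one bag. Running intersection: for every vertex, the bags containing it form a connected subtree. All three properties hold, so this is a valid tree decomposition of width max|bag| − 1 = 2, and hence tw(G) ≤ 2.

Yes; width 2.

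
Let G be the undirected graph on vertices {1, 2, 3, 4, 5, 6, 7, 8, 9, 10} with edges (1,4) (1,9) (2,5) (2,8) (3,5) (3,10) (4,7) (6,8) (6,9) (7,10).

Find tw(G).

2

A width-2 tree decomposition is:
Bags: B1 = {3, 5, 10}  B2 = {5, 7, 10}  B3 = {4, 5, 7}  B4 = {1, 4, 5}  B5 = {1, 5, 9}  B6 = {5, 6, 9}  B7 = {5, 6, 8}  B8 = {2, 5, 8}
Tree: B1–B2, B2–B3, B3–B4, B4–B5, B5–B6, B6–B7, B7–B8
The largest bag has 3 vertices, giving width 2; this decomposition certifies tw(G) ≤ 2. For the lower bound, G contains the cycle 5–3–10–7–4–1–9–6–8–2–5, so G is not a forest; only forests have treewidth ≤ 1, hence tw(G) ≥ 2. The upper and lower bounds meet at 2, so that is the treewidth.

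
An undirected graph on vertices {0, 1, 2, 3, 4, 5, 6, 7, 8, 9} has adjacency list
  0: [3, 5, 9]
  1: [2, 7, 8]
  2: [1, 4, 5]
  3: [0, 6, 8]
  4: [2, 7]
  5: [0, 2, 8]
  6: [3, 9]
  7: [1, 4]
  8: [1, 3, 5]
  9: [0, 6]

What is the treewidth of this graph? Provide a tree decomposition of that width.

Treewidth 2.
One optimal decomposition is:
Bags: B1 = {1, 4, 7}  B2 = {1, 2, 4}  B3 = {1, 2, 8}  B4 = {2, 5, 8}  B5 = {3, 5, 8}  B6 = {0, 3, 5}  B7 = {0, 3, 6}  B8 = {0, 6, 9}
Tree: B1–B2, B2–B3, B3–B4, B4–B5, B5–B6, B6–B7, B7–B8

Every bag has size at most 3, so the width is 3 − 1 = 2 and tw(G) ≤ 2. For the lower bound, G contains the cycle 7–4–2–1–7, so G is not a forest; only forests have treewidth ≤ 1, hence tw(G) ≥ 2. The upper and lower bounds meet at 2, so that is the treewidth.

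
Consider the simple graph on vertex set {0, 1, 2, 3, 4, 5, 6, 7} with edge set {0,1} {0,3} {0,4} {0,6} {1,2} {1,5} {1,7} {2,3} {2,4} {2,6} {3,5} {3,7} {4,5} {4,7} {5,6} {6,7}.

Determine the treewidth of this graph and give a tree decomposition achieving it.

Each bag holds 5 vertices, so the decomposition has width 4, which upper-bounds the treewidth. For the lower bound: the 5 vertex sets {2,3}, {4,7}, {1,5}, {0}, {6} are disjoint, each induces a connected subgraph, and every pair is joined by at least one edge of G. Contracting each set to a single vertex therefore yields K_{5} as a minor, and since treewidth is minor-monotone, tw(G) ≥ tw(K_{5}) = 4. Combining the bounds, tw(G) = 4.

Treewidth 4.
One such decomposition:
Bags: B1 = {0, 2, 3, 5, 7}  B2 = {0, 2, 4, 5, 7}  B3 = {0, 1, 2, 5, 7}  B4 = {0, 2, 5, 6, 7}
Tree: B1–B2, B2–B3, B3–B4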